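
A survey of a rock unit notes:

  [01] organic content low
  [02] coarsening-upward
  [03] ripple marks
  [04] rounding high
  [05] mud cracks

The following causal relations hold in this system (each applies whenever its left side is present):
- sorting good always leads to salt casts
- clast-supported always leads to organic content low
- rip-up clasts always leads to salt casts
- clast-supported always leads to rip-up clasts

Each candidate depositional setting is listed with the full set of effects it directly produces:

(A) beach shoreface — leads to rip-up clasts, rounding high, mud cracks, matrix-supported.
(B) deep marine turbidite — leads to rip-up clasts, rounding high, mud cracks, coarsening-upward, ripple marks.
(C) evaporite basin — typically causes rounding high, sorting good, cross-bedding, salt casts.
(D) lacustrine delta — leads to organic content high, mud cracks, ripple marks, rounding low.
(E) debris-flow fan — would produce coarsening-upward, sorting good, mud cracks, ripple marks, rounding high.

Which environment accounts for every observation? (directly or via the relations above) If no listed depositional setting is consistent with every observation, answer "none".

none

Testing each hypothesis:
(A) beach shoreface — organic content low NO; coarsening-upward NO; ripple marks NO; rounding high yes; mud cracks yes
(B) deep marine turbidite — organic content low NO; coarsening-upward yes; ripple marks yes; rounding high yes; mud cracks yes
(C) evaporite basin — does not account for organic content low, coarsening-upward, ripple marks, mud cracks
(D) lacustrine delta — organic content low NO; coarsening-upward NO; ripple marks yes; rounding high NO; mud cracks yes
(E) debris-flow fan — organic content low NO; coarsening-upward yes; ripple marks yes; rounding high yes; mud cracks yes
None of the listed candidates fits everything.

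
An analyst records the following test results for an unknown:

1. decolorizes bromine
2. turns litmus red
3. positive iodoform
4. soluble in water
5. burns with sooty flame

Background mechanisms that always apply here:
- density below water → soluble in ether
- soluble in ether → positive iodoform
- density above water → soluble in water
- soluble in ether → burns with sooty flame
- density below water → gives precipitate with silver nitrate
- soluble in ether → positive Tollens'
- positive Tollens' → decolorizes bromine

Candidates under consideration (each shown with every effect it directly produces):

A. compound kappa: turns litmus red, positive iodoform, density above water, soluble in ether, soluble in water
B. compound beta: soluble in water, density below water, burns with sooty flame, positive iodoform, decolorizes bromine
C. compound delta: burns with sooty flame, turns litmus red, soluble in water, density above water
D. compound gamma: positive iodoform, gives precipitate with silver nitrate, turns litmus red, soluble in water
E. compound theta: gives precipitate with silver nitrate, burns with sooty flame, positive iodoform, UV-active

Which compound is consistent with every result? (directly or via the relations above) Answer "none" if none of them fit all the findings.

A

Testing each hypothesis:
(A) compound kappa — accounts for every observation (decolorizes bromine via soluble in ether → positive Tollens' → decolorizes bromine)
(B) compound beta — decolorizes bromine +; turns litmus red -; positive iodoform +; soluble in water +; burns with sooty flame +
(C) compound delta — does not account for decolorizes bromine, positive iodoform
(D) compound gamma — decolorizes bromine -; turns litmus red +; positive iodoform +; soluble in water +; burns with sooty flame -
(E) compound theta — does not account for decolorizes bromine, turns litmus red, soluble in water
(A) alone accounts for all the evidence.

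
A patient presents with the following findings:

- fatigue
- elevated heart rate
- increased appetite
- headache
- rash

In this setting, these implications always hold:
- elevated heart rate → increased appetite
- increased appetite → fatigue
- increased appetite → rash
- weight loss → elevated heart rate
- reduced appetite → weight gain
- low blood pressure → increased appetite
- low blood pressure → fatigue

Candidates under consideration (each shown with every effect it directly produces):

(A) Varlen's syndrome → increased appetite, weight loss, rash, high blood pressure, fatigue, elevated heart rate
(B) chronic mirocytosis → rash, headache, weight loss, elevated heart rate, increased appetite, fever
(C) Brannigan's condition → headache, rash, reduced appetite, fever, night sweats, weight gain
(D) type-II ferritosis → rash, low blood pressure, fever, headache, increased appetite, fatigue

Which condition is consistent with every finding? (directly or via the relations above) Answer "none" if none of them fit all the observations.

Checking each candidate against the observations:
(A) Varlen's syndrome — fatigue match; elevated heart rate match; increased appetite match; headache miss; rash match
(B) chronic mirocytosis — accounts for every observation (fatigue through increased appetite → fatigue)
(C) Brannigan's condition — fatigue miss; elevated heart rate miss; increased appetite miss; headache match; rash match
(D) type-II ferritosis — does not account for elevated heart rate
(B) is the only candidate with no mismatches.

B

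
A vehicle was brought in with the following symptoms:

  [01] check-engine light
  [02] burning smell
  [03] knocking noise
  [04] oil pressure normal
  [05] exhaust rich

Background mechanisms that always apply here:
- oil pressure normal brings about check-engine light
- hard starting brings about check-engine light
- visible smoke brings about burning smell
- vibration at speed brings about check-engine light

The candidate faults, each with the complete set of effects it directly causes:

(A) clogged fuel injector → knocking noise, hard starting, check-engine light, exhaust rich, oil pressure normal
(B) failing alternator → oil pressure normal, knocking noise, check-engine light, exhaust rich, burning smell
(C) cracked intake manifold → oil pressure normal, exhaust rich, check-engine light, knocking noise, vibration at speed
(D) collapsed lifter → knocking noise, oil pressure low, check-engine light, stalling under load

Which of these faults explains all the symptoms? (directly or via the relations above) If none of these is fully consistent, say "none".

B

For each candidate, compare predicted effects to what was observed:
(A) clogged fuel injector — does not account for burning smell
(B) failing alternator — check-engine light ✓; burning smell ✓; knocking noise ✓; oil pressure normal ✓; exhaust rich ✓
(C) cracked intake manifold — check-engine light ✓; burning smell ✗; knocking noise ✓; oil pressure normal ✓; exhaust rich ✓
(D) collapsed lifter — check-engine light ✓; burning smell ✗; knocking noise ✓; oil pressure normal ✗; exhaust rich ✗
(B) is the only candidate with no mismatches.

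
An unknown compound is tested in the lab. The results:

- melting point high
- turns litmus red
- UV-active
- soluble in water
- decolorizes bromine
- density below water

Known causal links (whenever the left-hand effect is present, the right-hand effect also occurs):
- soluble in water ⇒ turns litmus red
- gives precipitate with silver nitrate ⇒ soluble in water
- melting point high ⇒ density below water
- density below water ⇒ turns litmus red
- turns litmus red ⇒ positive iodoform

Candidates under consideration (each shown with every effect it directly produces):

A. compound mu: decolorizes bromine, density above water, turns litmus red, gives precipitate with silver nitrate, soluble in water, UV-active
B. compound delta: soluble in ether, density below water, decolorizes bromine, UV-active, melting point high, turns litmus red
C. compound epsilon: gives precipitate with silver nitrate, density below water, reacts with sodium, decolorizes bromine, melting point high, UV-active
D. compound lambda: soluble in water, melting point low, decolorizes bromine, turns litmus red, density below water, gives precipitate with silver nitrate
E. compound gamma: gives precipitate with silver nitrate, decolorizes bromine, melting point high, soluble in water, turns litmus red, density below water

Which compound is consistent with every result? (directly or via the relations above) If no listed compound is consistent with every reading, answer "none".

Checking each candidate against the observations:
(A) compound mu — melting point high -; turns litmus red +; UV-active +; soluble in water +; decolorizes bromine +; density below water -
(B) compound delta — melting point high +; turns litmus red +; UV-active +; soluble in water -; decolorizes bromine +; density below water +
(C) compound epsilon — accounts for every observation (turns litmus red by density below water → turns litmus red)
(D) compound lambda — melting point high -; turns litmus red +; UV-active -; soluble in water +; decolorizes bromine +; density below water +
(E) compound gamma — does not account for UV-active
Only (C) is consistent with every observation.

C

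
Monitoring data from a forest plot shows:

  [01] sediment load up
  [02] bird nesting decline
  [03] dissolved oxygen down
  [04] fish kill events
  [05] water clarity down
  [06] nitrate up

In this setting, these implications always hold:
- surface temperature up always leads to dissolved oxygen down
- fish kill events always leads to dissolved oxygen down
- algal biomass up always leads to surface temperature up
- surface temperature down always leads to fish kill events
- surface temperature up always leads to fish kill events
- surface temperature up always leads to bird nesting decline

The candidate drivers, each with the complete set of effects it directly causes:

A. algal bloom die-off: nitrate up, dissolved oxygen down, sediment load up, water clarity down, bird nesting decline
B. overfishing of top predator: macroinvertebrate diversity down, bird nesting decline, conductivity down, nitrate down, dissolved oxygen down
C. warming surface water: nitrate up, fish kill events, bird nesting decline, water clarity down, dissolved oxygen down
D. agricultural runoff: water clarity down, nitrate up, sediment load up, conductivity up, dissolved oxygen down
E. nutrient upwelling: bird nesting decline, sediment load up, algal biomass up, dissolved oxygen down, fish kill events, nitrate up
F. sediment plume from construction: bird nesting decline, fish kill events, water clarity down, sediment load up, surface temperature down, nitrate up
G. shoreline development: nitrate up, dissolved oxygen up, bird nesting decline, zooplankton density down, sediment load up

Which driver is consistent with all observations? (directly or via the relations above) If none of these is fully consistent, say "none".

F

Testing each hypothesis:
(A) algal bloom die-off — does not account for fish kill events
(B) overfishing of top predator — sediment load up -; bird nesting decline +; dissolved oxygen down +; fish kill events -; water clarity down -; nitrate up -
(C) warming surface water — sediment load up -; bird nesting decline +; dissolved oxygen down +; fish kill events +; water clarity down +; nitrate up +
(D) agricultural runoff — sediment load up +; bird nesting decline -; dissolved oxygen down +; fish kill events -; water clarity down +; nitrate up +
(E) nutrient upwelling — does not account for water clarity down
(F) sediment plume from construction — sediment load up +; bird nesting decline +; dissolved oxygen down + (through fish kill events → dissolved oxygen down); fish kill events +; water clarity down +; nitrate up +
(G) shoreline development — fails on dissolved oxygen down, fish kill events, water clarity down (predicts dissolved oxygen up, not dissolved oxygen down)
Only (F) is consistent with every observation.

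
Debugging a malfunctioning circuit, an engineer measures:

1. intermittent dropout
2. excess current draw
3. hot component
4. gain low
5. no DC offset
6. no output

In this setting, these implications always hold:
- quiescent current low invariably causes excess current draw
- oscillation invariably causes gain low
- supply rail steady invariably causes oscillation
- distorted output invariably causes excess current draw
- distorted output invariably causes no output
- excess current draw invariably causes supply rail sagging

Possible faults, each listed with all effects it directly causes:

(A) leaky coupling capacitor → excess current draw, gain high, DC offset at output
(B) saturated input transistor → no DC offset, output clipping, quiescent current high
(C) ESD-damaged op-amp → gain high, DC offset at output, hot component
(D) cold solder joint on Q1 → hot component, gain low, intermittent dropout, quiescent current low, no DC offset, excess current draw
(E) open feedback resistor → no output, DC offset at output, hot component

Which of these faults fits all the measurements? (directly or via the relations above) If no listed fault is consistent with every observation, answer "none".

Checking each candidate against the observations:
(A) leaky coupling capacitor — fails on intermittent dropout, hot component, gain low, no DC offset, no output (predicts gain high, not gain low; predicts DC offset at output, not no DC offset)
(B) saturated input transistor — intermittent dropout miss; excess current draw miss; hot component miss; gain low miss; no DC offset match; no output miss
(C) ESD-damaged op-amp — fails on intermittent dropout, excess current draw, gain low, no DC offset, no output (predicts gain high, not gain low; predicts DC offset at output, not no DC offset)
(D) cold solder joint on Q1 — does not account for no output
(E) open feedback resistor — intermittent dropout miss; excess current draw miss; hot component match; gain low miss; no DC offset miss; no output match
Every candidate fails on at least one observation.

none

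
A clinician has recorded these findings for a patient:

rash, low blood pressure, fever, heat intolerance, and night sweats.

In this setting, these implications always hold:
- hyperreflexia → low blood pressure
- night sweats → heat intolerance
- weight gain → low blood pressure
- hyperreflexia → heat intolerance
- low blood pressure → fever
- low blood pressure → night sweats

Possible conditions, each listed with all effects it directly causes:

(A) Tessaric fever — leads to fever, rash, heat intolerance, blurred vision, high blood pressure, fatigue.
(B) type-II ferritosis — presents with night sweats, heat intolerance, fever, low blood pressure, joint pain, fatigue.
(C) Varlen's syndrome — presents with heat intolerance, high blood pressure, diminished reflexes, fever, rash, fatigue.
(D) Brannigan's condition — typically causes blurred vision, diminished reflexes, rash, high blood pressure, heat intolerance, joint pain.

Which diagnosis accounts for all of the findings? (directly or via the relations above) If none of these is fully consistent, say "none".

Per-candidate check:
(A) Tessaric fever — rash ✓; low blood pressure ✗; fever ✓; heat intolerance ✓; night sweats ✗
(B) type-II ferritosis — rash ✗; low blood pressure ✓; fever ✓; heat intolerance ✓; night sweats ✓
(C) Varlen's syndrome — fails on low blood pressure, night sweats (predicts high blood pressure, not low blood pressure)
(D) Brannigan's condition — rash ✓; low blood pressure ✗; fever ✗; heat intolerance ✓; night sweats ✗
No candidate is consistent with all observations.

none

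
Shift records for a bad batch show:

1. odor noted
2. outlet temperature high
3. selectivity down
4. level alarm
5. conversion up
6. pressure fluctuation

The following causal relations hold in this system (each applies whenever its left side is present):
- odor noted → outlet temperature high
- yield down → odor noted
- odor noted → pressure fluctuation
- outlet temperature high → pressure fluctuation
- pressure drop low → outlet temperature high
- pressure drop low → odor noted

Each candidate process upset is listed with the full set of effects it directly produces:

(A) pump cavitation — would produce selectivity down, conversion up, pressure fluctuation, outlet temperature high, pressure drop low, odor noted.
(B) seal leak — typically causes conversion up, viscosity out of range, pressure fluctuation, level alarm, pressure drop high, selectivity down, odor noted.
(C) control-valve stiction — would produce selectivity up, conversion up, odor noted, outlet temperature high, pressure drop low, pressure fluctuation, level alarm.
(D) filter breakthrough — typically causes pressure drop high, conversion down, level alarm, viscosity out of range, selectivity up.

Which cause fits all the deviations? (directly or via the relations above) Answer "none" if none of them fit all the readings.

B

Per-candidate check:
(A) pump cavitation — does not account for level alarm
(B) seal leak — odor noted yes; outlet temperature high yes (by odor noted → outlet temperature high); selectivity down yes; level alarm yes; conversion up yes; pressure fluctuation yes
(C) control-valve stiction — odor noted yes; outlet temperature high yes; selectivity down NO; level alarm yes; conversion up yes; pressure fluctuation yes
(D) filter breakthrough — odor noted NO; outlet temperature high NO; selectivity down NO; level alarm yes; conversion up NO; pressure fluctuation NO
(B) is the only candidate with no mismatches.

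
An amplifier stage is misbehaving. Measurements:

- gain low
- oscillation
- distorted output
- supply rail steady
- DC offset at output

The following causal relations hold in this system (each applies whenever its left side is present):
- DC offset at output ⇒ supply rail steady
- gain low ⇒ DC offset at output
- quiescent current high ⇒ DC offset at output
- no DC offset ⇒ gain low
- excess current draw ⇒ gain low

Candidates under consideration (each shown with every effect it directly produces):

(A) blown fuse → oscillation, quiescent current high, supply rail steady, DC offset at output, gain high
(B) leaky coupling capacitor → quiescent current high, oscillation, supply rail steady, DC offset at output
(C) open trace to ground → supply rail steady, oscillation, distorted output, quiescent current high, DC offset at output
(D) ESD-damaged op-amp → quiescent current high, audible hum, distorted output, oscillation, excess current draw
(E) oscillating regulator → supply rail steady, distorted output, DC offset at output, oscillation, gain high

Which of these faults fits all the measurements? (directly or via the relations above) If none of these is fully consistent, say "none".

Per-candidate check:
(A) blown fuse — gain low ✗; oscillation ✓; distorted output ✗; supply rail steady ✓; DC offset at output ✓
(B) leaky coupling capacitor — gain low ✗; oscillation ✓; distorted output ✗; supply rail steady ✓; DC offset at output ✓
(C) open trace to ground — does not account for gain low
(D) ESD-damaged op-amp — gain low ✓ (through excess current draw → gain low); oscillation ✓; distorted output ✓; supply rail steady ✓ (through quiescent current high → DC offset at output → supply rail steady); DC offset at output ✓ (through quiescent current high → DC offset at output)
(E) oscillating regulator — fails on gain low (predicts gain high, not gain low)
Only (D) is consistent with every observation.

D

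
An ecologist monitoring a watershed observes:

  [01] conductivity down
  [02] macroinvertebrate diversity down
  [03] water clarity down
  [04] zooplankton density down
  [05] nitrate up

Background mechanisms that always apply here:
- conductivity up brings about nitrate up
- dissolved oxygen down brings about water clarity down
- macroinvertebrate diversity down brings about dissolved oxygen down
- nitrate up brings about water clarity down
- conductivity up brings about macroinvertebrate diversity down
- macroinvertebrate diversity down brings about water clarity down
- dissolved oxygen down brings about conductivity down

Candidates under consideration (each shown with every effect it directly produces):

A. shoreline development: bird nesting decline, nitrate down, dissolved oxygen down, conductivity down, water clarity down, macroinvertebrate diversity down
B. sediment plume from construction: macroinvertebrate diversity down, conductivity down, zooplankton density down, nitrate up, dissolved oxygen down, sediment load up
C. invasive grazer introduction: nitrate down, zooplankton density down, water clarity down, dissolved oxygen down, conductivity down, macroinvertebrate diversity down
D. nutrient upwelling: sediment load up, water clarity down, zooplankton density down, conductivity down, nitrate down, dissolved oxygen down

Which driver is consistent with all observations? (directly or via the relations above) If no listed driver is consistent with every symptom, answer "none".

Testing each hypothesis:
(A) shoreline development — conductivity down +; macroinvertebrate diversity down +; water clarity down +; zooplankton density down -; nitrate up -
(B) sediment plume from construction — conductivity down +; macroinvertebrate diversity down +; water clarity down + (through nitrate up → water clarity down); zooplankton density down +; nitrate up +
(C) invasive grazer introduction — conductivity down +; macroinvertebrate diversity down +; water clarity down +; zooplankton density down +; nitrate up -
(D) nutrient upwelling — conductivity down +; macroinvertebrate diversity down -; water clarity down +; zooplankton density down +; nitrate up -
(B) is the only candidate with no mismatches.

B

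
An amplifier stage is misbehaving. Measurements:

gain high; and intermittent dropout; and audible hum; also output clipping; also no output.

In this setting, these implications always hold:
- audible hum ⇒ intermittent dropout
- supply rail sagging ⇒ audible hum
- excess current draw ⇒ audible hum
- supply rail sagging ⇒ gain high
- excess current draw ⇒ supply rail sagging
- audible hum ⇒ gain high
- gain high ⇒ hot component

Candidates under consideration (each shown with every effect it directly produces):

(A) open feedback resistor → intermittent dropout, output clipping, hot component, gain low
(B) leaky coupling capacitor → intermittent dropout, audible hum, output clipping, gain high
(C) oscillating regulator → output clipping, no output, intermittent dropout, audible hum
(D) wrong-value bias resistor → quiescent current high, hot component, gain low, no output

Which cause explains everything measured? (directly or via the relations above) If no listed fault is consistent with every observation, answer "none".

Per-candidate check:
(A) open feedback resistor — gain high NO; intermittent dropout yes; audible hum NO; output clipping yes; no output NO
(B) leaky coupling capacitor — gain high yes; intermittent dropout yes; audible hum yes; output clipping yes; no output NO
(C) oscillating regulator — accounts for every observation (gain high via audible hum → gain high)
(D) wrong-value bias resistor — gain high NO; intermittent dropout NO; audible hum NO; output clipping NO; no output yes
(C) alone accounts for all the evidence.

C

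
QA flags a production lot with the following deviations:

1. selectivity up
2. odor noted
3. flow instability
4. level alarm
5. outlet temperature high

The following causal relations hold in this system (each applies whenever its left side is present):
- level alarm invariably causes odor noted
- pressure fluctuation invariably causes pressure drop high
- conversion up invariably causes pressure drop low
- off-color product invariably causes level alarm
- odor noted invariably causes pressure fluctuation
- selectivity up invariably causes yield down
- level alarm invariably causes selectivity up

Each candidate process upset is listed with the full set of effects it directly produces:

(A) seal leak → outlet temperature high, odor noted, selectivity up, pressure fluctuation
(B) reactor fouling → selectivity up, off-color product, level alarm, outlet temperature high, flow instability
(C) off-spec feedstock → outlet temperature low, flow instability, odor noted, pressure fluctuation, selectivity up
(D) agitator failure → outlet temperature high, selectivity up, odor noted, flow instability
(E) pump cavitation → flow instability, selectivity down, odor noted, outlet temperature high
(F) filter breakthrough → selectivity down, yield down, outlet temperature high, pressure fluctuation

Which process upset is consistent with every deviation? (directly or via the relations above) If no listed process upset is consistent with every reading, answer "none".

Checking each candidate against the observations:
(A) seal leak — selectivity up +; odor noted +; flow instability -; level alarm -; outlet temperature high +
(B) reactor fouling — accounts for every observation (odor noted by level alarm → odor noted)
(C) off-spec feedstock — selectivity up +; odor noted +; flow instability +; level alarm -; outlet temperature high -
(D) agitator failure — selectivity up +; odor noted +; flow instability +; level alarm -; outlet temperature high +
(E) pump cavitation — selectivity up -; odor noted +; flow instability +; level alarm -; outlet temperature high +
(F) filter breakthrough — fails on selectivity up, odor noted, flow instability, level alarm (predicts selectivity down, not selectivity up)
Only (B) is consistent with every observation.

B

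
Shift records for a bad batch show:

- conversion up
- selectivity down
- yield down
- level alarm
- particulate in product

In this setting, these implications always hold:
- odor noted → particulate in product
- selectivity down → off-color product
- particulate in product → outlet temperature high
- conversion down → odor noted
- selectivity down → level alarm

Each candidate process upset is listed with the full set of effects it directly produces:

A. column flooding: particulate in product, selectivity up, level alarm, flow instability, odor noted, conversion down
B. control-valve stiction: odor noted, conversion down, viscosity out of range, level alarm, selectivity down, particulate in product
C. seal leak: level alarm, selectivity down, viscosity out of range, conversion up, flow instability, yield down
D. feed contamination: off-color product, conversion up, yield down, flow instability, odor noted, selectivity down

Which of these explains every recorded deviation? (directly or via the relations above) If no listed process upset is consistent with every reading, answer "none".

D

Testing each hypothesis:
(A) column flooding — fails on conversion up, selectivity down, yield down (predicts conversion down, not conversion up; predicts selectivity up, not selectivity down)
(B) control-valve stiction — conversion up -; selectivity down +; yield down -; level alarm +; particulate in product +
(C) seal leak — does not account for particulate in product
(D) feed contamination — accounts for every observation (level alarm by selectivity down → level alarm)
Only (D) is consistent with every observation.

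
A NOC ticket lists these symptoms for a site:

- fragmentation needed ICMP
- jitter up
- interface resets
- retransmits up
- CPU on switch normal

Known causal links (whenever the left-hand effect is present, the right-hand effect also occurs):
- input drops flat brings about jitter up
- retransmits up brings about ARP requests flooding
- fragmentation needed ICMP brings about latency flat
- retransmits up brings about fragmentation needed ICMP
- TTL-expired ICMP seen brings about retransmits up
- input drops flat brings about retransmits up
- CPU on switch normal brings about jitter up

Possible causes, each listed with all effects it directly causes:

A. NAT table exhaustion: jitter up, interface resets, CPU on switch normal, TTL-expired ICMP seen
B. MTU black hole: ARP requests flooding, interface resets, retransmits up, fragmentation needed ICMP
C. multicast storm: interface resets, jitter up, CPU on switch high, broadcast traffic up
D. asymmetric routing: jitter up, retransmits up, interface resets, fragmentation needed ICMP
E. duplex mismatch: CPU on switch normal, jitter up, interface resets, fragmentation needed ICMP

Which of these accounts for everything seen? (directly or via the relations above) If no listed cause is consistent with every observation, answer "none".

A

Checking each candidate against the observations:
(A) NAT table exhaustion — fragmentation needed ICMP yes (by TTL-expired ICMP seen → retransmits up → fragmentation needed ICMP); jitter up yes; interface resets yes; retransmits up yes (by TTL-expired ICMP seen → retransmits up); CPU on switch normal yes
(B) MTU black hole — does not account for jitter up, CPU on switch normal
(C) multicast storm — fails on fragmentation needed ICMP, retransmits up, CPU on switch normal (predicts CPU on switch high, not CPU on switch normal)
(D) asymmetric routing — does not account for CPU on switch normal
(E) duplex mismatch — does not account for retransmits up
Only (A) is consistent with every observation.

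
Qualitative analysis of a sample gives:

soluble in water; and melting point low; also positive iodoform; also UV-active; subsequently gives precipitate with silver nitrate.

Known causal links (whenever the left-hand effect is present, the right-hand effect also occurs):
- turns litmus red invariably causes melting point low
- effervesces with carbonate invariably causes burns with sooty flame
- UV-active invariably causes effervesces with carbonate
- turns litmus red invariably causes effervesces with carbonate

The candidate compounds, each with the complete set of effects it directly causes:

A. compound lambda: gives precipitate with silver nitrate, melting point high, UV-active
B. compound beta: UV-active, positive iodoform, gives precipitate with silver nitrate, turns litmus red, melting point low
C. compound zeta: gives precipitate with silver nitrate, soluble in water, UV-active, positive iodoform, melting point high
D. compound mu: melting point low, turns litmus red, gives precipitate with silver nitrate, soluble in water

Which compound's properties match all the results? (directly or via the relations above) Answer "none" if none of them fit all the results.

none

Checking each candidate against the observations:
(A) compound lambda — fails on soluble in water, melting point low, positive iodoform (predicts melting point high, not melting point low)
(B) compound beta — does not account for soluble in water
(C) compound zeta — soluble in water +; melting point low -; positive iodoform +; UV-active +; gives precipitate with silver nitrate +
(D) compound mu — soluble in water +; melting point low +; positive iodoform -; UV-active -; gives precipitate with silver nitrate +
Every candidate fails on at least one observation.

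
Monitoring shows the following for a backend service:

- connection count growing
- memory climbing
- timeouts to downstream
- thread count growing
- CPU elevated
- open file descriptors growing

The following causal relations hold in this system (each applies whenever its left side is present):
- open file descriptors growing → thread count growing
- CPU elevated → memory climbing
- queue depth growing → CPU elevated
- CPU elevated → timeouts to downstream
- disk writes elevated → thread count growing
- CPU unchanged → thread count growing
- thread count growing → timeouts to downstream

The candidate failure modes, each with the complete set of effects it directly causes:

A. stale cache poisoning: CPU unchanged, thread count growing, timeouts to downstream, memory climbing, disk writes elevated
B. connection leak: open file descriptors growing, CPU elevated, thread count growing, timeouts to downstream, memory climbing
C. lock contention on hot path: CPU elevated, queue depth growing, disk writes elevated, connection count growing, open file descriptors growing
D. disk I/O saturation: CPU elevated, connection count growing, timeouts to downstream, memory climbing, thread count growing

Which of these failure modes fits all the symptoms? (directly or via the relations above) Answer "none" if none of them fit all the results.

Testing each hypothesis:
(A) stale cache poisoning — fails on connection count growing, CPU elevated, open file descriptors growing (predicts CPU unchanged, not CPU elevated)
(B) connection leak — connection count growing -; memory climbing +; timeouts to downstream +; thread count growing +; CPU elevated +; open file descriptors growing +
(C) lock contention on hot path — accounts for every observation (memory climbing by CPU elevated → memory climbing)
(D) disk I/O saturation — connection count growing +; memory climbing +; timeouts to downstream +; thread count growing +; CPU elevated +; open file descriptors growing -
(C) is the only candidate with no mismatches.

C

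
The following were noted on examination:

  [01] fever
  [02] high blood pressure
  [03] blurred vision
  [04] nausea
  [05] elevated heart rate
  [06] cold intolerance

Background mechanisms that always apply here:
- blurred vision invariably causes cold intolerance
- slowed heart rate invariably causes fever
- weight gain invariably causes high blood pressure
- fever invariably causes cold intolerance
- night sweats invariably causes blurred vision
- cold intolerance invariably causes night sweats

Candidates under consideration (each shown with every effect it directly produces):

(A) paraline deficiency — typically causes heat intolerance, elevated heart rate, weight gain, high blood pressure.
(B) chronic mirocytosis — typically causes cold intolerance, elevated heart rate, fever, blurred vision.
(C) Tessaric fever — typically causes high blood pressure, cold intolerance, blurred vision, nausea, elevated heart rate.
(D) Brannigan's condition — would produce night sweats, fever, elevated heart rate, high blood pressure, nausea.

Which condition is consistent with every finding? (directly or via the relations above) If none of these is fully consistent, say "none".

For each candidate, compare predicted effects to what was observed:
(A) paraline deficiency — fever miss; high blood pressure match; blurred vision miss; nausea miss; elevated heart rate match; cold intolerance miss
(B) chronic mirocytosis — does not account for high blood pressure, nausea
(C) Tessaric fever — does not account for fever
(D) Brannigan's condition — accounts for every observation (blurred vision through night sweats → blurred vision)
(D) alone accounts for all the evidence.

D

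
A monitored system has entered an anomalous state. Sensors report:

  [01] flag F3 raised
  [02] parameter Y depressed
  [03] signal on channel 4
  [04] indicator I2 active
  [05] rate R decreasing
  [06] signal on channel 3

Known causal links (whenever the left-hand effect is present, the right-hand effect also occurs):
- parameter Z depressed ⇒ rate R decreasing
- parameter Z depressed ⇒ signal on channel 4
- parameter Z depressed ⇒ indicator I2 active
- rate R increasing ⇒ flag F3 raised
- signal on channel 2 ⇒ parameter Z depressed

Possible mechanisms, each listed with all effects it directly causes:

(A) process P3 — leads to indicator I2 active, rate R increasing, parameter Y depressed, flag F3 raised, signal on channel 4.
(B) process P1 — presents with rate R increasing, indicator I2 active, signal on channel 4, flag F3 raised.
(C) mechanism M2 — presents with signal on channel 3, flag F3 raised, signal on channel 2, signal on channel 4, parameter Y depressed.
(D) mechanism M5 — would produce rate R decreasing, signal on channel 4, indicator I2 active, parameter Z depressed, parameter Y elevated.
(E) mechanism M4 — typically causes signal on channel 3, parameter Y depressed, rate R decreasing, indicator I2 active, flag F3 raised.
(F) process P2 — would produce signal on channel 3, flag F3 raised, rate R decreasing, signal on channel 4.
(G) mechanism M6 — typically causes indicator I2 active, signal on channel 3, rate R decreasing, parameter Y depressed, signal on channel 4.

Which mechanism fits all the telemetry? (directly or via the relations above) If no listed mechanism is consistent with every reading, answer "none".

C

For each candidate, compare predicted effects to what was observed:
(A) process P3 — fails on rate R decreasing, signal on channel 3 (predicts rate R increasing, not rate R decreasing)
(B) process P1 — flag F3 raised +; parameter Y depressed -; signal on channel 4 +; indicator I2 active +; rate R decreasing -; signal on channel 3 -
(C) mechanism M2 — flag F3 raised +; parameter Y depressed +; signal on channel 4 +; indicator I2 active + (by signal on channel 2 → parameter Z depressed → indicator I2 active); rate R decreasing + (by signal on channel 2 → parameter Z depressed → rate R decreasing); signal on channel 3 +
(D) mechanism M5 — fails on flag F3 raised, parameter Y depressed, signal on channel 3 (predicts parameter Y elevated, not parameter Y depressed)
(E) mechanism M4 — flag F3 raised +; parameter Y depressed +; signal on channel 4 -; indicator I2 active +; rate R decreasing +; signal on channel 3 +
(F) process P2 — does not account for parameter Y depressed, indicator I2 active
(G) mechanism M6 — flag F3 raised -; parameter Y depressed +; signal on channel 4 +; indicator I2 active +; rate R decreasing +; signal on channel 3 +
Only (C) is consistent with every observation.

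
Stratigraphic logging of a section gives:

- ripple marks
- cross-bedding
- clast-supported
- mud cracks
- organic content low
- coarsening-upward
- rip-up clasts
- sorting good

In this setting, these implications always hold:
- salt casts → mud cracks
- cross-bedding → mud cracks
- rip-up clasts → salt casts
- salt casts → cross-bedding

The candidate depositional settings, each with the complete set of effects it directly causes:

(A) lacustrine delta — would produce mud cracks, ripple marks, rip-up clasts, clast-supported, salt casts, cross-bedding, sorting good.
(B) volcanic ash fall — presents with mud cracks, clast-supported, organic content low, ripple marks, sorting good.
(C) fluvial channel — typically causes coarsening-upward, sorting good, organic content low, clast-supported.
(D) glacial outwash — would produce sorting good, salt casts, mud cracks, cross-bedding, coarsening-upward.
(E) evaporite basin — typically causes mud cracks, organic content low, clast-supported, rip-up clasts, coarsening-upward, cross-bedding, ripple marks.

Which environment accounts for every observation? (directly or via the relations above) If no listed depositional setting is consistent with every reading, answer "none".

Checking each candidate against the observations:
(A) lacustrine delta — ripple marks yes; cross-bedding yes; clast-supported yes; mud cracks yes; organic content low NO; coarsening-upward NO; rip-up clasts yes; sorting good yes
(B) volcanic ash fall — ripple marks yes; cross-bedding NO; clast-supported yes; mud cracks yes; organic content low yes; coarsening-upward NO; rip-up clasts NO; sorting good yes
(C) fluvial channel — does not account for ripple marks, cross-bedding, mud cracks, rip-up clasts
(D) glacial outwash — ripple marks NO; cross-bedding yes; clast-supported NO; mud cracks yes; organic content low NO; coarsening-upward yes; rip-up clasts NO; sorting good yes
(E) evaporite basin — does not account for sorting good
None of the listed candidates fits everything.

none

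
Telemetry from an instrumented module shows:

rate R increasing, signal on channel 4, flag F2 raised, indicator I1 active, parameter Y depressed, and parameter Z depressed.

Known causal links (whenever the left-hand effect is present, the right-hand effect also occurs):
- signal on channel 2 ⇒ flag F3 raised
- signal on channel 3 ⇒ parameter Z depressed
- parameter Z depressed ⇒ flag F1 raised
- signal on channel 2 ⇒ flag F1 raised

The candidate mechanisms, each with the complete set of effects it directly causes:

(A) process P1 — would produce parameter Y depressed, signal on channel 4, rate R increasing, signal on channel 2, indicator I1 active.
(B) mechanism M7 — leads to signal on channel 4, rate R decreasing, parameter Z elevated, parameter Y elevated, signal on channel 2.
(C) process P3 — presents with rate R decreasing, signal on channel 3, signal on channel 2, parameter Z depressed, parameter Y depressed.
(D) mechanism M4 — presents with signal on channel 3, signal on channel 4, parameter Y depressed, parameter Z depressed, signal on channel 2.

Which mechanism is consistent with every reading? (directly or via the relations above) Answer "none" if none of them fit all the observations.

Per-candidate check:
(A) process P1 — rate R increasing match; signal on channel 4 match; flag F2 raised miss; indicator I1 active match; parameter Y depressed match; parameter Z depressed miss
(B) mechanism M7 — rate R increasing miss; signal on channel 4 match; flag F2 raised miss; indicator I1 active miss; parameter Y depressed miss; parameter Z depressed miss
(C) process P3 — fails on rate R increasing, signal on channel 4, flag F2 raised, indicator I1 active (predicts rate R decreasing, not rate R increasing)
(D) mechanism M4 — rate R increasing miss; signal on channel 4 match; flag F2 raised miss; indicator I1 active miss; parameter Y depressed match; parameter Z depressed match
Every candidate fails on at least one observation.

none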